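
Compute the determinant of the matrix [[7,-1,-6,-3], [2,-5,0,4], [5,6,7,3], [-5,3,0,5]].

-3736

Expand along column 3 (it has 2 zeros):
  + (-6) · M_13   where M_13 = det([2 -5 4; 5 6 3; -5 3 5]) = 422
  + (7) · M_33   where M_33 = det([7 -1 -3; 2 -5 4; -5 3 5]) = -172
det = (+1)·(-6)·(422) + (+1)·(7)·(-172) = -3736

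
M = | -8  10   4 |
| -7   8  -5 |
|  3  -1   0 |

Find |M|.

Expand along row 3:
  + 3 · |10 4; 8 -5| = 3·(-50 − 32) = -246
  − (-1) · |-8 4; -7 -5| = −(-1)·(40 − (-28)) = 68
Sum: (-246) + (68) = -178

det(M) = -178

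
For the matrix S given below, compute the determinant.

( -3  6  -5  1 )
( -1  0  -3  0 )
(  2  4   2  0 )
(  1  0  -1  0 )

|S| = -16

Expand along column 4 (it has 3 zeros):
  − (1) · M_14   where M_14 = det([-1 0 -3; 2 4 2; 1 0 -1]) = 16
det = (-1)·(1)·(16) = -16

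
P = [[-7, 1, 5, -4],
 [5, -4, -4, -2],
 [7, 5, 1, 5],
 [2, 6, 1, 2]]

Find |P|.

Expand along row 1:
  + (-7) · M_11   where M_11 = det([-4 -4 -2; 5 1 5; 6 1 2]) = -66
  − (1) · M_12   where M_12 = det([5 -4 -2; 7 1 5; 2 1 2]) = -9
  + (5) · M_13   where M_13 = det([5 -4 -2; 7 5 5; 2 6 2]) = -148
  − (-4) · M_14   where M_14 = det([5 -4 -4; 7 5 1; 2 6 1]) = -113
det = (+1)·(-7)·(-66) + (-1)·(1)·(-9) + (+1)·(5)·(-148) + (-1)·(-4)·(-113) = -721

The determinant is -721.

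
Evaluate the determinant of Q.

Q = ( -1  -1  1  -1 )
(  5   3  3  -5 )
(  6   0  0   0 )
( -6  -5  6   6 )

|Q| = -444

Expand along row 3 (it has 3 zeros):
  + (6) · M_31   where M_31 = det([-1 1 -1; 3 3 -5; -5 6 6]) = -74
det = (+1)·(6)·(-74) = -444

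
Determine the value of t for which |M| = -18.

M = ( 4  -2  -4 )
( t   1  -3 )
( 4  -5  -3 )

Expanding along the column containing t, det(M) is linear in t: det(M) = (14)·t + (-32).
Set (14)·t + (-32) = -18  ⇒  (14)·t = 14  ⇒  t = 1.

1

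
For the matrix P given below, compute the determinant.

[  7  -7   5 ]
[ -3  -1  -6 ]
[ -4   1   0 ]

The determinant is -161.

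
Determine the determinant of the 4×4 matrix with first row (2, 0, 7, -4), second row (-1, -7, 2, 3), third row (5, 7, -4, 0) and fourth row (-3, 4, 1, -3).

367

Expand along row 1 (it has 1 zero):
  + (2) · M_11   where M_11 = det([-7 2 3; 7 -4 0; 4 1 -3]) = 27
  + (7) · M_13   where M_13 = det([-1 -7 3; 5 7 0; -3 4 -3]) = 39
  − (-4) · M_14   where M_14 = det([-1 -7 2; 5 7 -4; -3 4 1]) = 10
det = (+1)·(2)·(27) + (+1)·(7)·(39) + (-1)·(-4)·(10) = 367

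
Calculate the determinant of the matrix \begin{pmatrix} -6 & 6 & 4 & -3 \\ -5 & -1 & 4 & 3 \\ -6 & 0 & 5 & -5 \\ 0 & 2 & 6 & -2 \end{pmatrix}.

1678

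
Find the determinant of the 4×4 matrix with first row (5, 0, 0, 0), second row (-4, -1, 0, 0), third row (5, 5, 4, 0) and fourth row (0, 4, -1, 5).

The determinant is -100.

The matrix is lower triangular, so the determinant is the product of the diagonal entries:
det = (5) · (-1) · (4) · (5) = -100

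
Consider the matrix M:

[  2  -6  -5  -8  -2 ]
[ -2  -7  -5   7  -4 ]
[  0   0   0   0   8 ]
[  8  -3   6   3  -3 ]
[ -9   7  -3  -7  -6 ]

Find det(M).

The determinant is 14672.

Expand along row 3 (it has 4 zeros):
  + (8) · M_35   where M_35 = det([2 -6 -5 -8; -2 -7 -5 7; 8 -3 6 3; -9 7 -3 -7]) = 1834
det = (+1)·(8)·(1834) = 14672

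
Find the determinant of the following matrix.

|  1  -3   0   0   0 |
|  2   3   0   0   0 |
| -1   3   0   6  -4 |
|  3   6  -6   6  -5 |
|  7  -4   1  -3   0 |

The matrix is block lower-triangular with a 2×2 block and a 3×3 block on the diagonal, so its determinant equals the product of the determinants of the diagonal blocks.
det of the 2×2 block = 9
det of the 3×3 block = -78
det = (9)·(-78) = -702

The determinant is -702.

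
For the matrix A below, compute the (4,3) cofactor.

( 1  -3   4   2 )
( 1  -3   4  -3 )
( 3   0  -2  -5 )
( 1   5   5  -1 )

Delete row 4 and column 3; the remaining 3×3 submatrix is [1 -3 2; 1 -3 -3; 3 0 -5].
Its determinant is 45.
The cofactor carries sign (−1)^(4+3) = −1, so C_{4,3} = −(45) = -45.

-45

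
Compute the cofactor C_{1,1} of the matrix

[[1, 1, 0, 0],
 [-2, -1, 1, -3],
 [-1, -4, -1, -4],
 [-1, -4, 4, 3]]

Delete row 1 and column 1; the remaining 3×3 submatrix is [-1 1 -3; -4 -1 -4; -4 4 3].
Its determinant is 75.
The cofactor carries sign (−1)^(1+1) = +1, so C_{1,1} = +(75) = 75.

75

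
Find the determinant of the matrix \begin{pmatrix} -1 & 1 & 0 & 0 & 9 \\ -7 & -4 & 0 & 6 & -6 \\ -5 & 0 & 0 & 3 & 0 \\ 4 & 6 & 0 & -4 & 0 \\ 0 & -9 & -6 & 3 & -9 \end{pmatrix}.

Expand along column 3 (it has 4 zeros):
  + (-6) · M_53   where M_53 = det([-1 1 0 9; -7 -4 6 -6; -5 0 3 0; 4 6 -4 0]) = 138
det = (+1)·(-6)·(138) = -828

-828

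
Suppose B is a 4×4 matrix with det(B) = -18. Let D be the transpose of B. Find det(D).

det(D) = -18

det(Bᵀ) = det(B).
det(D) = (1)·(-18) = -18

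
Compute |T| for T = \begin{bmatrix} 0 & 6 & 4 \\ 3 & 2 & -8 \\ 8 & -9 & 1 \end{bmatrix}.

-574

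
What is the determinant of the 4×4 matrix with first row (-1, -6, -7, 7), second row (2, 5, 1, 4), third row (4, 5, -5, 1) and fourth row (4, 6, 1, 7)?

Expand along row 1:
  + (-1) · M_11   where M_11 = det([5 1 4; 5 -5 1; 6 1 7]) = -69
  − (-6) · M_12   where M_12 = det([2 1 4; 4 -5 1; 4 1 7]) = 0
  + (-7) · M_13   where M_13 = det([2 5 4; 4 5 1; 4 6 7]) = -46
  − (7) · M_14   where M_14 = det([2 5 1; 4 5 -5; 4 6 1]) = -46
det = (+1)·(-1)·(-69) + (-1)·(-6)·(0) + (+1)·(-7)·(-46) + (-1)·(7)·(-46) = 713

The determinant is 713.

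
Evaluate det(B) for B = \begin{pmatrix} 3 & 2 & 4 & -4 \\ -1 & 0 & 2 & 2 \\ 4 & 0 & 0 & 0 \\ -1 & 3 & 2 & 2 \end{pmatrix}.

Expand along row 3 (it has 3 zeros):
  + (4) · M_31   where M_31 = det([2 4 -4; 0 2 2; 3 2 2]) = 48
det = (+1)·(4)·(48) = 192

The determinant is 192.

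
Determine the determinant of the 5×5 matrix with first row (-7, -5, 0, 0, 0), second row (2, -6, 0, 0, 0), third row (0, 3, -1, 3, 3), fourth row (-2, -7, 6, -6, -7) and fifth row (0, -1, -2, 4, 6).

The matrix is block lower-triangular with a 2×2 block and a 3×3 block on the diagonal, so its determinant equals the product of the determinants of the diagonal blocks.
det of the 2×2 block = 52
det of the 3×3 block = -22
det = (52)·(-22) = -1144

-1144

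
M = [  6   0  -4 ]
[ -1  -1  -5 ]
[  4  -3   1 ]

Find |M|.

-124

Expand along row 1:
  + 6 · |-1 -5; -3 1| = 6·(-1 − 15) = -96
  + (-4) · |-1 -1; 4 -3| = (-4)·(3 − (-4)) = -28
Sum: (-96) + (-28) = -124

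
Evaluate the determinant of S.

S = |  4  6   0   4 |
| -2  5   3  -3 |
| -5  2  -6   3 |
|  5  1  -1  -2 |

Expand along row 1 (it has 1 zero):
  + (4) · M_11   where M_11 = det([5 3 -3; 2 -6 3; 1 -1 -2]) = 84
  − (6) · M_12   where M_12 = det([-2 3 -3; -5 -6 3; 5 -1 -2]) = -120
  − (4) · M_14   where M_14 = det([-2 5 3; -5 2 -6; 5 1 -1]) = -228
det = (+1)·(4)·(84) + (-1)·(6)·(-120) + (-1)·(4)·(-228) = 1968

|S| = 1968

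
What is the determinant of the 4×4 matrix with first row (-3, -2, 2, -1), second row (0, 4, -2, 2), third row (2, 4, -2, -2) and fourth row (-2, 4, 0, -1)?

Expand along row 2 (it has 1 zero):
  + (4) · M_22   where M_22 = det([-3 2 -1; 2 -2 -2; -2 0 -1]) = 10
  − (-2) · M_23   where M_23 = det([-3 -2 -1; 2 4 -2; -2 4 -1]) = -40
  + (2) · M_24   where M_24 = det([-3 -2 2; 2 4 -2; -2 4 0]) = 0
det = (+1)·(4)·(10) + (-1)·(-2)·(-40) + (+1)·(2)·(0) = -40

-40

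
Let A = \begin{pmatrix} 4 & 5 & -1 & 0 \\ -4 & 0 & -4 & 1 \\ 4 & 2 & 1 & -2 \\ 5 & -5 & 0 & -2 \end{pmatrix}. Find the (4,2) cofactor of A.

32

Delete row 4 and column 2; the remaining 3×3 submatrix is [4 -1 0; -4 -4 1; 4 1 -2].
Its determinant is 32.
The cofactor carries sign (−1)^(4+2) = +1, so C_{4,2} = +(32) = 32.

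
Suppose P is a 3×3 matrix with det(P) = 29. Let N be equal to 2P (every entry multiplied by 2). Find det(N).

The determinant is 232.

For a 3×3 matrix, det(2P) = 2^3·det(P) = 8·det(P).
det(N) = (8)·(29) = 232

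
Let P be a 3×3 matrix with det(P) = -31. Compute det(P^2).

det(P^2) = (det P)^2 = (-31)^2 = 961

961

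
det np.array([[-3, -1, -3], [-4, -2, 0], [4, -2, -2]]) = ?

The determinant is -52.

Expand along column 3:
  + (-3) · |-4 -2; 4 -2| = (-3)·(8 − (-8)) = -48
  + (-2) · |-3 -1; -4 -2| = (-2)·(6 − 4) = -4
Sum: (-48) + (-4) = -52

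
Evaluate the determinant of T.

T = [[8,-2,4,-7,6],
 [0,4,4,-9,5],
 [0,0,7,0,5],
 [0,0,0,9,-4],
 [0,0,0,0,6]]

det(T) = 12096

T is upper triangular, so det(T) is the product of the diagonal entries:
det = (8) · (4) · (7) · (9) · (6) = 12096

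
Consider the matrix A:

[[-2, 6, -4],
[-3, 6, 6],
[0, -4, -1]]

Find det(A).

|A| = -102

Expand along row 3:
  − (-4) · |-2 -4; -3 6| = −(-4)·(-12 − 12) = -96
  + (-1) · |-2 6; -3 6| = (-1)·(-12 − (-18)) = -6
Sum: (-96) + (-6) = -102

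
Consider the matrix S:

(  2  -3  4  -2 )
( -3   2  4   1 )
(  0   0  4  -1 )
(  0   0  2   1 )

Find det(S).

S is block upper-triangular with a 2×2 block and a 2×2 block on the diagonal, so its determinant equals the product of the determinants of the diagonal blocks.
det of the 2×2 block = -5
det of the 2×2 block = 6
det = (-5)·(6) = -30

-30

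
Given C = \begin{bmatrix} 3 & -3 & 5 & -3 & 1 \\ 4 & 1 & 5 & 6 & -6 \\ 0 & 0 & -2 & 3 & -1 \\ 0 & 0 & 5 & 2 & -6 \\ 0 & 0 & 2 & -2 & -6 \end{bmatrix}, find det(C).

C is block upper-triangular with a 2×2 block and a 3×3 block on the diagonal, so its determinant equals the product of the determinants of the diagonal blocks.
det of the 2×2 block = 15
det of the 3×3 block = 116
det = (15)·(116) = 1740

1740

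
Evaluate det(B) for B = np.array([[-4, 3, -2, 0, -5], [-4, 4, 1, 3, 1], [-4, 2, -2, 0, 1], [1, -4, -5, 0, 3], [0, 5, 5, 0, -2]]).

|B| = -783

Expand along column 4 (it has 4 zeros):
  + (3) · M_24   where M_24 = det([-4 3 -2 -5; -4 2 -2 1; 1 -4 -5 3; 0 5 5 -2]) = -261
det = (+1)·(3)·(-261) = -783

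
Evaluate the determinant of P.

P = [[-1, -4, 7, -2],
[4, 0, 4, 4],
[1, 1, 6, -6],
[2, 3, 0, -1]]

Expand along row 2 (it has 1 zero):
  − (4) · M_21   where M_21 = det([-4 7 -2; 1 6 -6; 3 0 -1]) = -59
  − (4) · M_23   where M_23 = det([-1 -4 -2; 1 1 -6; 2 3 -1]) = 25
  + (4) · M_24   where M_24 = det([-1 -4 7; 1 1 6; 2 3 0]) = -23
det = (-1)·(4)·(-59) + (-1)·(4)·(25) + (+1)·(4)·(-23) = 44

det(P) = 44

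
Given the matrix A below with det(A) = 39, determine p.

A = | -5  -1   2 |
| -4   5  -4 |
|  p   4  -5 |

p = -1

Expanding along the column containing p, det(A) is linear in p: det(A) = (-6)·p + (33).
Set (-6)·p + (33) = 39  ⇒  (-6)·p = 6  ⇒  p = -1.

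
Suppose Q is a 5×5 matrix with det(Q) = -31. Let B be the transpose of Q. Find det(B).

|B| = -31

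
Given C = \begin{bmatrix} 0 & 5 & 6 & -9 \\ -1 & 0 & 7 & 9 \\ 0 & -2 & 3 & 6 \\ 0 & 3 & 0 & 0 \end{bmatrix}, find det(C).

|C| = 189

Expand along row 4 (it has 3 zeros):
  + (3) · M_42   where M_42 = det([0 6 -9; -1 7 9; 0 3 6]) = 63
det = (+1)·(3)·(63) = 189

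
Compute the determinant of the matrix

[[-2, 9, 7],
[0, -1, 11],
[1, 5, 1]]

Expand along row 2:
  + (-1) · |-2 7; 1 1| = (-1)·(-2 − 7) = 9
  − 11 · |-2 9; 1 5| = −11·(-10 − 9) = 209
Sum: (9) + (209) = 218

218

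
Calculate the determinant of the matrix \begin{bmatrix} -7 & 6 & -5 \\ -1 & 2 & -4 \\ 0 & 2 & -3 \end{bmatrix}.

-22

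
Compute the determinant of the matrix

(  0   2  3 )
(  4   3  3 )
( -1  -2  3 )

The determinant is -45.

Expand along row 1:
  − 2 · |4 3; -1 3| = −2·(12 − (-3)) = -30
  + 3 · |4 3; -1 -2| = 3·(-8 − (-3)) = -15
Sum: (-30) + (-15) = -45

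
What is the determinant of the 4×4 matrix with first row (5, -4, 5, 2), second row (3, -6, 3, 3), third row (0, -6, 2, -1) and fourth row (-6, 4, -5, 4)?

-288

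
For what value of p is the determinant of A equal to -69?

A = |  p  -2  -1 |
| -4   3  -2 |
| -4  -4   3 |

p = -1

Expanding along the row containing p, det(A) is linear in p: det(A) = (1)·p + (-68).
Set (1)·p + (-68) = -69  ⇒  (1)·p = -1  ⇒  p = -1.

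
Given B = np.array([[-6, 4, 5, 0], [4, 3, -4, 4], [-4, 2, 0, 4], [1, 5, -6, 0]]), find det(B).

det(B) = -1148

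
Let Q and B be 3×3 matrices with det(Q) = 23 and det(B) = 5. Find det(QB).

det(QB) = 115

det(QB) = det(Q)·det(B) = (23)·(5) = 115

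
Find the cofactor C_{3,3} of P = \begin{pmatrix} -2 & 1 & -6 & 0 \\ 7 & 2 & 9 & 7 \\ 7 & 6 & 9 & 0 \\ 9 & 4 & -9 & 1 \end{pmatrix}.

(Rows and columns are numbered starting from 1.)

The cofactor is 108.

Delete row 3 and column 3; the remaining 3×3 submatrix is [-2 1 0; 7 2 7; 9 4 1].
Its determinant is 108.
The cofactor carries sign (−1)^(3+3) = +1, so C_{3,3} = +(108) = 108.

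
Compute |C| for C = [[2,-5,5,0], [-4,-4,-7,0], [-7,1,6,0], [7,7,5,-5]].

The determinant is 2795.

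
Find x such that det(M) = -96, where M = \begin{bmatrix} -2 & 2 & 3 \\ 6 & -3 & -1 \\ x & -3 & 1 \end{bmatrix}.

Expanding along the column containing x, det(M) is linear in x: det(M) = (7)·x + (-54).
Set (7)·x + (-54) = -96  ⇒  (7)·x = -42  ⇒  x = -6.

-6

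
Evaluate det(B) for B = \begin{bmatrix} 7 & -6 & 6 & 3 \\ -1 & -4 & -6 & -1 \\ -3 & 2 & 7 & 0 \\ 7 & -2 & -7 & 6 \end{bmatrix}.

-1668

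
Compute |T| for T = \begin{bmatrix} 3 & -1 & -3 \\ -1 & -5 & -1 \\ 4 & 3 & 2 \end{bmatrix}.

The determinant is -70.

Expand along column 1:
  + 3 · |-5 -1; 3 2| = 3·(-10 − (-3)) = -21
  − (-1) · |-1 -3; 3 2| = −(-1)·(-2 − (-9)) = 7
  + 4 · |-1 -3; -5 -1| = 4·(1 − 15) = -56
Sum: (-21) + (7) + (-56) = -70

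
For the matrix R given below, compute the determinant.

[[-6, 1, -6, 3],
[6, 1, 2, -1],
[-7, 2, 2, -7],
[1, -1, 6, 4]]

The determinant is -1136.

Expand along row 1:
  + (-6) · M_11   where M_11 = det([1 2 -1; 2 2 -7; -1 6 4]) = 34
  − (1) · M_12   where M_12 = det([6 2 -1; -7 2 -7; 1 6 4]) = 386
  + (-6) · M_13   where M_13 = det([6 1 -1; -7 2 -7; 1 -1 4]) = 22
  − (3) · M_14   where M_14 = det([6 1 2; -7 2 2; 1 -1 6]) = 138
det = (+1)·(-6)·(34) + (-1)·(1)·(386) + (+1)·(-6)·(22) + (-1)·(3)·(138) = -1136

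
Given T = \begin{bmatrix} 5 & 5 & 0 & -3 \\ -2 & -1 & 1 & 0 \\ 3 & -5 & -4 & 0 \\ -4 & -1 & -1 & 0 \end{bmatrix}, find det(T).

The determinant is -132.

Expand along column 4 (it has 3 zeros):
  − (-3) · M_14   where M_14 = det([-2 -1 1; 3 -5 -4; -4 -1 -1]) = -44
det = (-1)·(-3)·(-44) = -132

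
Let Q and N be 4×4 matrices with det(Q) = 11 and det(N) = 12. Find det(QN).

The determinant is 132.

det(QN) = det(Q)·det(N) = (11)·(12) = 132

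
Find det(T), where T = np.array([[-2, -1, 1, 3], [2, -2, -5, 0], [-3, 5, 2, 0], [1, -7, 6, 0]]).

The determinant is 96.

Expand along column 4 (it has 3 zeros):
  − (3) · M_14   where M_14 = det([2 -2 -5; -3 5 2; 1 -7 6]) = -32
det = (-1)·(3)·(-32) = 96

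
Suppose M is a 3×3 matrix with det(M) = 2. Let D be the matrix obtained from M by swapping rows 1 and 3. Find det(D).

-2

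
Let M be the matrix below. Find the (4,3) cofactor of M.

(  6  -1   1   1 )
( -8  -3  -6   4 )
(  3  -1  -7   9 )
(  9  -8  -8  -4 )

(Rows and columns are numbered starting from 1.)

Delete row 4 and column 3; the remaining 3×3 submatrix is [6 -1 1; -8 -3 4; 3 -1 9].
Its determinant is -205.
The cofactor carries sign (−1)^(4+3) = −1, so C_{4,3} = −(-205) = 205.

The cofactor is 205.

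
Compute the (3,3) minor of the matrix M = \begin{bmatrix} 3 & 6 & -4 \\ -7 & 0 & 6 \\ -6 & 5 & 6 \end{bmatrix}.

Delete row 3 and column 3; the remaining 2×2 submatrix is [3 6; -7 0].
Its determinant is 3·0 − 6·(-7) = 42.

The minor is 42.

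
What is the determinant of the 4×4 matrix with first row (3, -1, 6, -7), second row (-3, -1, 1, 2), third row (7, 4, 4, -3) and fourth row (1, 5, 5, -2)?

624

Expand along row 1:
  + (3) · M_11   where M_11 = det([-1 1 2; 4 4 -3; 5 5 -2]) = -14
  − (-1) · M_12   where M_12 = det([-3 1 2; 7 4 -3; 1 5 -2]) = 52
  + (6) · M_13   where M_13 = det([-3 -1 2; 7 4 -3; 1 5 -2]) = 30
  − (-7) · M_14   where M_14 = det([-3 -1 1; 7 4 4; 1 5 5]) = 62
det = (+1)·(3)·(-14) + (-1)·(-1)·(52) + (+1)·(6)·(30) + (-1)·(-7)·(62) = 624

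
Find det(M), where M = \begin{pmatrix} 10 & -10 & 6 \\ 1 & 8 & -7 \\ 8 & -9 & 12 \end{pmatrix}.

572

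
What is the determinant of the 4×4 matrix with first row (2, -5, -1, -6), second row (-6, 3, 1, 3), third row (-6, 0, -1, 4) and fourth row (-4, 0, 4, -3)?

Expand along column 2 (it has 2 zeros):
  − (-5) · M_12   where M_12 = det([-6 1 3; -6 -1 4; -4 4 -3]) = -40
  + (3) · M_22   where M_22 = det([2 -1 -6; -6 -1 4; -4 4 -3]) = 176
det = (-1)·(-5)·(-40) + (+1)·(3)·(176) = 328

The determinant is 328.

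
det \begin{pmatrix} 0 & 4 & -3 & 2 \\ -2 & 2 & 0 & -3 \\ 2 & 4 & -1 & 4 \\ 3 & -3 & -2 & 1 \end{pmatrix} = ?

The determinant is -130.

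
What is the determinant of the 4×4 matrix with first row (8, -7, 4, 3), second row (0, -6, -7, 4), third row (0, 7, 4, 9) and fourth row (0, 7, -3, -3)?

-6992

Expand along column 1 (it has 3 zeros):
  + (8) · M_11   where M_11 = det([-6 -7 4; 7 4 9; 7 -3 -3]) = -874
det = (+1)·(8)·(-874) = -6992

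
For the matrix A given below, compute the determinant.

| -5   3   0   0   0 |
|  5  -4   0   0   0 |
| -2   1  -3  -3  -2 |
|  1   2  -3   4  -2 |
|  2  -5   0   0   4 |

The determinant is -420.

A is block lower-triangular with a 2×2 block and a 3×3 block on the diagonal, so its determinant equals the product of the determinants of the diagonal blocks.
det of the 2×2 block = 5
det of the 3×3 block = -84
det = (5)·(-84) = -420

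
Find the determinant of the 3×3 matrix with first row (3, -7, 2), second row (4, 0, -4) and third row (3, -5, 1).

12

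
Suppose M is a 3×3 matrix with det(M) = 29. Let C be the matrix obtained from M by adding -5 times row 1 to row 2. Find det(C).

|C| = 29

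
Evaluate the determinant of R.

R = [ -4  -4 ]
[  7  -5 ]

det(R) = (-4)·(-5) − (-4)·7 = 20 − (-28) = 48

|R| = 48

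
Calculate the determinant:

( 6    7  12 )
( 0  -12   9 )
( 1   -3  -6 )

Expand along row 2:
  + (-12) · |6 12; 1 -6| = (-12)·(-36 − 12) = 576
  − 9 · |6 7; 1 -3| = −9·(-18 − 7) = 225
Sum: (576) + (225) = 801

801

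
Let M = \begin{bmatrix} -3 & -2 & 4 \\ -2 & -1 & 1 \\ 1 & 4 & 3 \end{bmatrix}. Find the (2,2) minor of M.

Delete row 2 and column 2; the remaining 2×2 submatrix is [-3 4; 1 3].
Its determinant is (-3)·3 − 4·1 = -13.

-13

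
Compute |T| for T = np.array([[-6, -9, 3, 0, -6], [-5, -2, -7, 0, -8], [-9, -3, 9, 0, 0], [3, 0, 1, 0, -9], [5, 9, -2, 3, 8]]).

The determinant is -24705.

Expand along column 4 (it has 4 zeros):
  − (3) · M_54   where M_54 = det([-6 -9 3 -6; -5 -2 -7 -8; -9 -3 9 0; 3 0 1 -9]) = 8235
det = (-1)·(3)·(8235) = -24705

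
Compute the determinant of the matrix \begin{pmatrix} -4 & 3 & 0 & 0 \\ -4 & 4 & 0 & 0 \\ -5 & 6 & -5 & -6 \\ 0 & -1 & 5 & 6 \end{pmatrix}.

0

The matrix is block lower-triangular with a 2×2 block and a 2×2 block on the diagonal, so its determinant equals the product of the determinants of the diagonal blocks.
det of the 2×2 block = -4
det of the 2×2 block = 0
det = (-4)·(0) = 0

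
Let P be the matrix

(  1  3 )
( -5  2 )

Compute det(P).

det(P) = 1·2 − 3·(-5) = 2 − (-15) = 17

|P| = 17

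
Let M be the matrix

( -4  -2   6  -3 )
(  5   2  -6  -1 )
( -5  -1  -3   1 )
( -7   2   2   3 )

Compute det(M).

Expand along row 1:
  + (-4) · M_11   where M_11 = det([2 -6 -1; -1 -3 1; 2 2 3]) = -56
  − (-2) · M_12   where M_12 = det([5 -6 -1; -5 -3 1; -7 2 3]) = -72
  + (6) · M_13   where M_13 = det([5 2 -1; -5 -1 1; -7 2 3]) = 8
  − (-3) · M_14   where M_14 = det([5 2 -6; -5 -1 -3; -7 2 2]) = 184
det = (+1)·(-4)·(-56) + (-1)·(-2)·(-72) + (+1)·(6)·(8) + (-1)·(-3)·(184) = 680

|M| = 680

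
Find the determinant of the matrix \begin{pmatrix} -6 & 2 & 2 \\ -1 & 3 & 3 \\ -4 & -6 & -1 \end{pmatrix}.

Expand along column 1:
  + (-6) · |3 3; -6 -1| = (-6)·(-3 − (-18)) = -90
  − (-1) · |2 2; -6 -1| = −(-1)·(-2 − (-12)) = 10
  + (-4) · |2 2; 3 3| = (-4)·(6 − 6) = 0
Sum: (-90) + (10) + (0) = -80

-80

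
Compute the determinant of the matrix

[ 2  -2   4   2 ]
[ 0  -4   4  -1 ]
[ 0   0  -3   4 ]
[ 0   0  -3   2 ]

The matrix is block upper-triangular with a 2×2 block and a 2×2 block on the diagonal, so its determinant equals the product of the determinants of the diagonal blocks.
det of the 2×2 block = -8
det of the 2×2 block = 6
det = (-8)·(6) = -48

The determinant is -48.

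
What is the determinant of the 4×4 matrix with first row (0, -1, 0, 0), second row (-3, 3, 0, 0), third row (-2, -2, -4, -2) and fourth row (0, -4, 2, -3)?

-48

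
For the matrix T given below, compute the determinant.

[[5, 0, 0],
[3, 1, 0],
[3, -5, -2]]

T is lower triangular, so det(T) is the product of the diagonal entries:
det = (5) · (1) · (-2) = -10

The determinant is -10.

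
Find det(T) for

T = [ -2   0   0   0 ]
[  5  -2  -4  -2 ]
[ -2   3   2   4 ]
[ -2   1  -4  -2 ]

72

Expand along row 1 (it has 3 zeros):
  + (-2) · M_11   where M_11 = det([-2 -4 -2; 3 2 4; 1 -4 -2]) = -36
det = (+1)·(-2)·(-36) = 72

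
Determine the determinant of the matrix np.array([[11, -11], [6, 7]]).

det = 11·7 − (-11)·6 = 77 − (-66) = 143

143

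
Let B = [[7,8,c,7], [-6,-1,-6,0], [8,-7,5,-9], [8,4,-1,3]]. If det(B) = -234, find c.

2

Expanding along the row containing c, det(B) is linear in c: det(B) = (6)·c + (-246).
Set (6)·c + (-246) = -234  ⇒  (6)·c = 12  ⇒  c = 2.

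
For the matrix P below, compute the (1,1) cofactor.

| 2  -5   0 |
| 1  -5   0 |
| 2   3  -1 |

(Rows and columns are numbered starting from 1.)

Delete row 1 and column 1; the remaining 2×2 submatrix is [-5 0; 3 -1].
Its determinant is (-5)·(-1) − 0·3 = 5.
The cofactor carries sign (−1)^(1+1) = +1, so C_{1,1} = +(5) = 5.

The cofactor is 5.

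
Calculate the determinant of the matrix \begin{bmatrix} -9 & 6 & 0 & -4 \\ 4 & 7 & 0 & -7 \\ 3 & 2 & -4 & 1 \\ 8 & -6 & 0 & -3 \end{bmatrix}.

-2492

Expand along column 3 (it has 3 zeros):
  + (-4) · M_33   where M_33 = det([-9 6 -4; 4 7 -7; 8 -6 -3]) = 623
det = (+1)·(-4)·(623) = -2492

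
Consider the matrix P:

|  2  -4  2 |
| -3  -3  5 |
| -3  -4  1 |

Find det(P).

Expand along row 1:
  + 2 · |-3 5; -4 1| = 2·(-3 − (-20)) = 34
  − (-4) · |-3 5; -3 1| = −(-4)·(-3 − (-15)) = 48
  + 2 · |-3 -3; -3 -4| = 2·(12 − 9) = 6
Sum: (34) + (48) + (6) = 88

88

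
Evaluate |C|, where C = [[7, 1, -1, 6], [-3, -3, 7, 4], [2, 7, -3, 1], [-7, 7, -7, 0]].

|C| = -3192

Expand along row 4 (it has 1 zero):
  − (-7) · M_41   where M_41 = det([1 -1 6; -3 7 4; 7 -3 1]) = -252
  + (7) · M_42   where M_42 = det([7 -1 6; -3 7 4; 2 -3 1]) = 92
  − (-7) · M_43   where M_43 = det([7 1 6; -3 -3 4; 2 7 1]) = -296
det = (-1)·(-7)·(-252) + (+1)·(7)·(92) + (-1)·(-7)·(-296) = -3192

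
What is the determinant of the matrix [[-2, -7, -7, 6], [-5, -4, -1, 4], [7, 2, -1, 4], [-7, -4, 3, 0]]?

672

Expand along row 4 (it has 1 zero):
  − (-7) · M_41   where M_41 = det([-7 -7 6; -4 -1 4; 2 -1 4]) = -132
  + (-4) · M_42   where M_42 = det([-2 -7 6; -5 -1 4; 7 -1 4]) = -264
  − (3) · M_43   where M_43 = det([-2 -7 6; -5 -4 4; 7 2 4]) = -180
det = (-1)·(-7)·(-132) + (+1)·(-4)·(-264) + (-1)·(3)·(-180) = 672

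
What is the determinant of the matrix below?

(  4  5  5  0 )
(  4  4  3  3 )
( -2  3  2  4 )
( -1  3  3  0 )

Expand along column 4 (it has 2 zeros):
  + (3) · M_24   where M_24 = det([4 5 5; -2 3 2; -1 3 3]) = 17
  − (4) · M_34   where M_34 = det([4 5 5; 4 4 3; -1 3 3]) = 17
det = (+1)·(3)·(17) + (-1)·(4)·(17) = -17

The determinant is -17.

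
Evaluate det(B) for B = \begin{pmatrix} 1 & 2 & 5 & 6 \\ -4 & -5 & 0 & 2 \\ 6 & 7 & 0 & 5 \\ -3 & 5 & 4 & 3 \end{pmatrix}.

|B| = 1267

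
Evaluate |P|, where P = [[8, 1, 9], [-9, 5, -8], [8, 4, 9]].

Expand along column 1:
  + 8 · |5 -8; 4 9| = 8·(45 − (-32)) = 616
  − (-9) · |1 9; 4 9| = −(-9)·(9 − 36) = -243
  + 8 · |1 9; 5 -8| = 8·(-8 − 45) = -424
Sum: (616) + (-243) + (-424) = -51

|P| = -51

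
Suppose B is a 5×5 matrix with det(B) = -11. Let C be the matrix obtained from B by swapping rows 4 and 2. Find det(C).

Swapping two rows multiplies the determinant by −1.
det(C) = (-1)·(-11) = 11

11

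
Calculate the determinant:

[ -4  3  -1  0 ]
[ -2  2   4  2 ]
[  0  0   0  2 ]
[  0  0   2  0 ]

The matrix is block upper-triangular with a 2×2 block and a 2×2 block on the diagonal, so its determinant equals the product of the determinants of the diagonal blocks.
det of the 2×2 block = -2
det of the 2×2 block = -4
det = (-2)·(-4) = 8

8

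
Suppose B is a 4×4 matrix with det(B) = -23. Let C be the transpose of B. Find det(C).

det(Bᵀ) = det(B).
det(C) = (1)·(-23) = -23

|C| = -23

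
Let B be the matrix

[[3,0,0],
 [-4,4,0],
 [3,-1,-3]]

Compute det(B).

B is lower triangular, so det(B) is the product of the diagonal entries:
det = (3) · (4) · (-3) = -36

-36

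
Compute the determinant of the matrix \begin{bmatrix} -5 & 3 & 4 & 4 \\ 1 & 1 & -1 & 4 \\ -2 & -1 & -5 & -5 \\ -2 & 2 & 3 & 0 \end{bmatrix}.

-220

Expand along row 4 (it has 1 zero):
  − (-2) · M_41   where M_41 = det([3 4 4; 1 -1 4; -1 -5 -5]) = 55
  + (2) · M_42   where M_42 = det([-5 4 4; 1 -1 4; -2 -5 -5]) = -165
  − (3) · M_43   where M_43 = det([-5 3 4; 1 1 4; -2 -1 -5]) = 0
det = (-1)·(-2)·(55) + (+1)·(2)·(-165) + (-1)·(3)·(0) = -220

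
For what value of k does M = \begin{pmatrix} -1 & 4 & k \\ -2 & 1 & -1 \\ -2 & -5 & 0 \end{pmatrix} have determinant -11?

k = -2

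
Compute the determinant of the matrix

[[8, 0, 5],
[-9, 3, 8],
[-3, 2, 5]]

Expand along column 2:
  + 3 · |8 5; -3 5| = 3·(40 − (-15)) = 165
  − 2 · |8 5; -9 8| = −2·(64 − (-45)) = -218
Sum: (165) + (-218) = -53

-53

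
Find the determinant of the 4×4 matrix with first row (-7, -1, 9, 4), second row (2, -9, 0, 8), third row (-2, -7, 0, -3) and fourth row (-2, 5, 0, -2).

Expand along column 3 (it has 3 zeros):
  + (9) · M_13   where M_13 = det([2 -9 8; -2 -7 -3; -2 5 -2]) = -152
det = (+1)·(9)·(-152) = -1368

-1368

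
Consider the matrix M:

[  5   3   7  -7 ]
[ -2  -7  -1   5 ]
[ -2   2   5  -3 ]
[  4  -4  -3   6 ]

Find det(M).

|M| = -931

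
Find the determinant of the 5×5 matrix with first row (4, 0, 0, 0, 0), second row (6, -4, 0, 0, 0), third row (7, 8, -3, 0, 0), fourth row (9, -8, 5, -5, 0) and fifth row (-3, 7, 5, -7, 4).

The matrix is lower triangular, so the determinant is the product of the diagonal entries:
det = (4) · (-4) · (-3) · (-5) · (4) = -960

The determinant is -960.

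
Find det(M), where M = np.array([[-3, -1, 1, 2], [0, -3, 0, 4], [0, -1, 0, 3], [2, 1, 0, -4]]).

The determinant is -10.

Expand along column 3 (it has 3 zeros):
  + (1) · M_13   where M_13 = det([0 -3 4; 0 -1 3; 2 1 -4]) = -10
det = (+1)·(1)·(-10) = -10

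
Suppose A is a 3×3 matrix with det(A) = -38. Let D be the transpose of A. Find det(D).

det(Aᵀ) = det(A).
det(D) = (1)·(-38) = -38

|D| = -38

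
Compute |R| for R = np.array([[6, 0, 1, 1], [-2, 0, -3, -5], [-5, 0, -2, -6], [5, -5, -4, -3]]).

|R| = -250

Expand along column 2 (it has 3 zeros):
  + (-5) · M_42   where M_42 = det([6 1 1; -2 -3 -5; -5 -2 -6]) = 50
det = (+1)·(-5)·(50) = -250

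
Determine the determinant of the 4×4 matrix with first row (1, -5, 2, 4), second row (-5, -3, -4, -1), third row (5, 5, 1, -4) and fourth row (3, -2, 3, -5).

Expand along row 1:
  + (1) · M_11   where M_11 = det([-3 -4 -1; 5 1 -4; -2 3 -5]) = -170
  − (-5) · M_12   where M_12 = det([-5 -4 -1; 5 1 -4; 3 3 -5]) = -99
  + (2) · M_13   where M_13 = det([-5 -3 -1; 5 5 -4; 3 -2 -5]) = 151
  − (4) · M_14   where M_14 = det([-5 -3 -4; 5 5 1; 3 -2 3]) = 51
det = (+1)·(1)·(-170) + (-1)·(-5)·(-99) + (+1)·(2)·(151) + (-1)·(4)·(51) = -567

The determinant is -567.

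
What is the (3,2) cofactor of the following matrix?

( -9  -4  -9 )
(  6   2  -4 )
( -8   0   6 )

The cofactor is -90.

Delete row 3 and column 2; the remaining 2×2 submatrix is [-9 -9; 6 -4].
Its determinant is (-9)·(-4) − (-9)·6 = 90.
The cofactor carries sign (−1)^(3+2) = −1, so C_{3,2} = −(90) = -90.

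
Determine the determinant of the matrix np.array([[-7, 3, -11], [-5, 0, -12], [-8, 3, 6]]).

Expand along row 2:
  − (-5) · |3 -11; 3 6| = −(-5)·(18 − (-33)) = 255
  − (-12) · |-7 3; -8 3| = −(-12)·(-21 − (-24)) = 36
Sum: (255) + (36) = 291

291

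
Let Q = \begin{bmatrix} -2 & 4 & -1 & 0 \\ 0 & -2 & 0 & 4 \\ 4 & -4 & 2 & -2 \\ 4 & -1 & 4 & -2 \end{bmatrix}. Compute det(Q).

Expand along row 2 (it has 2 zeros):
  + (-2) · M_22   where M_22 = det([-2 -1 0; 4 2 -2; 4 4 -2]) = -8
  + (4) · M_24   where M_24 = det([-2 4 -1; 4 -4 2; 4 -1 4]) = -16
det = (+1)·(-2)·(-8) + (+1)·(4)·(-16) = -48

-48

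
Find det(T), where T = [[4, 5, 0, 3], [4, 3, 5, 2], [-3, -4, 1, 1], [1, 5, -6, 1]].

det(T) = 96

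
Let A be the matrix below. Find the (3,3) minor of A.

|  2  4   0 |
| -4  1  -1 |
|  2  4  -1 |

Delete row 3 and column 3; the remaining 2×2 submatrix is [2 4; -4 1].
Its determinant is 2·1 − 4·(-4) = 18.

18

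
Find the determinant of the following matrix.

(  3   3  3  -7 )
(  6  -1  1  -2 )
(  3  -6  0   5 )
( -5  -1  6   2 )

Expand along row 3 (it has 1 zero):
  + (3) · M_31   where M_31 = det([3 3 -7; -1 1 -2; -1 6 2]) = 89
  − (-6) · M_32   where M_32 = det([3 3 -7; 6 1 -2; -5 6 2]) = -251
  − (5) · M_34   where M_34 = det([3 3 3; 6 -1 1; -5 -1 6]) = -171
det = (+1)·(3)·(89) + (-1)·(-6)·(-251) + (-1)·(5)·(-171) = -384

-384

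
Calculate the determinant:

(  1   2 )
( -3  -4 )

det = 1·(-4) − 2·(-3) = -4 − (-6) = 2

2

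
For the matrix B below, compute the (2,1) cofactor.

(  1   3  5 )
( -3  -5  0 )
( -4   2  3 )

Delete row 2 and column 1; the remaining 2×2 submatrix is [3 5; 2 3].
Its determinant is 3·3 − 5·2 = -1.
The cofactor carries sign (−1)^(2+1) = −1, so C_{2,1} = −(-1) = 1.

1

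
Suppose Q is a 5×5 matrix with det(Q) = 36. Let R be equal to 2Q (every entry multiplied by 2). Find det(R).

det(R) = 1152

For a 5×5 matrix, det(2Q) = 2^5·det(Q) = 32·det(Q).
det(R) = (32)·(36) = 1152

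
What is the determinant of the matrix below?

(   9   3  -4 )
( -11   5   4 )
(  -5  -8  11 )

634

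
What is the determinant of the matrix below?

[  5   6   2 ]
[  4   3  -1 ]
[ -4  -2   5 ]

-23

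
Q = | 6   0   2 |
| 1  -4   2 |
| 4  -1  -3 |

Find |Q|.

The determinant is 114.

Expand along column 2:
  + (-4) · |6 2; 4 -3| = (-4)·(-18 − 8) = 104
  − (-1) · |6 2; 1 2| = −(-1)·(12 − 2) = 10
Sum: (104) + (10) = 114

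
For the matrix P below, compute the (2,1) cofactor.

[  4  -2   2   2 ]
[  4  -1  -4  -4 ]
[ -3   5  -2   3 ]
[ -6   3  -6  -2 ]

54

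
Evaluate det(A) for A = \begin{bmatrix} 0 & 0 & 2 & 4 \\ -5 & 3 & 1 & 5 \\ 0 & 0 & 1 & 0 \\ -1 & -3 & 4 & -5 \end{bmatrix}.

|A| = 72

Expand along row 3 (it has 3 zeros):
  + (1) · M_33   where M_33 = det([0 0 4; -5 3 5; -1 -3 -5]) = 72
det = (+1)·(1)·(72) = 72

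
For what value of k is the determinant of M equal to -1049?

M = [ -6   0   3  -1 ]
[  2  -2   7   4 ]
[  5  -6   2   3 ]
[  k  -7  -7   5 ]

k = 9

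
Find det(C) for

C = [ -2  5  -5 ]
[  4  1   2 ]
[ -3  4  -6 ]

23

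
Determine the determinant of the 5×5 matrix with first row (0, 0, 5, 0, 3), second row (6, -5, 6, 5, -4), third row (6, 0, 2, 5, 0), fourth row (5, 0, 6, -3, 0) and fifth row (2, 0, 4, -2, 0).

720

Expand along column 2 (it has 4 zeros):
  + (-5) · M_22   where M_22 = det([0 5 0 3; 6 2 5 0; 5 6 -3 0; 2 4 -2 0]) = -144
det = (+1)·(-5)·(-144) = 720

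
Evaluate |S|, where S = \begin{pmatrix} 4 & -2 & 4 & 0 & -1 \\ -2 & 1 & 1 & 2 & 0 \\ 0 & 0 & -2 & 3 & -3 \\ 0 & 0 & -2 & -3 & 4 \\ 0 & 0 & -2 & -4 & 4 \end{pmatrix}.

0

S is block upper-triangular with a 2×2 block and a 3×3 block on the diagonal, so its determinant equals the product of the determinants of the diagonal blocks.
det of the 2×2 block = 0
det of the 3×3 block = -14
det = (0)·(-14) = 0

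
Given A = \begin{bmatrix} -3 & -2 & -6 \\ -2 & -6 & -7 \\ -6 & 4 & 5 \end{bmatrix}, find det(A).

Expand along column 1:
  + (-3) · |-6 -7; 4 5| = (-3)·(-30 − (-28)) = 6
  − (-2) · |-2 -6; 4 5| = −(-2)·(-10 − (-24)) = 28
  + (-6) · |-2 -6; -6 -7| = (-6)·(14 − 36) = 132
Sum: (6) + (28) + (132) = 166

det(A) = 166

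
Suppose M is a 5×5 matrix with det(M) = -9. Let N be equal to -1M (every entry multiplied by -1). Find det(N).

For a 5×5 matrix, det(-1M) = (-1)^5·det(M) = -1·det(M).
det(N) = (-1)·(-9) = 9

The determinant is 9.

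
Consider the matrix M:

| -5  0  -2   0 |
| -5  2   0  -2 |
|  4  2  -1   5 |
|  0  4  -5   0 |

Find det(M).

-446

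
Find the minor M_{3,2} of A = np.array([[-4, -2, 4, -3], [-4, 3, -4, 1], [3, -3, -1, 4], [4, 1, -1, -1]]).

The minor is -80.

Delete row 3 and column 2; the remaining 3×3 submatrix is [-4 4 -3; -4 -4 1; 4 -1 -1].
Its determinant is -80.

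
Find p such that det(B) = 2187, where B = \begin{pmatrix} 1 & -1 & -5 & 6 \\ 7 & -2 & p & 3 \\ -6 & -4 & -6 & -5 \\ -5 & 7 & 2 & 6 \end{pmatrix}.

Expanding along the row containing p, det(B) is linear in p: det(B) = (422)·p + (77).
Set (422)·p + (77) = 2187  ⇒  (422)·p = 2110  ⇒  p = 5.

5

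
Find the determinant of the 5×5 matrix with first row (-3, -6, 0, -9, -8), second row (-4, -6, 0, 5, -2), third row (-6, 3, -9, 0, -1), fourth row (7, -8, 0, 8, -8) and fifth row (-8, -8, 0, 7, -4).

-25668

Expand along column 3 (it has 4 zeros):
  + (-9) · M_33   where M_33 = det([-3 -6 -9 -8; -4 -6 5 -2; 7 -8 8 -8; -8 -8 7 -4]) = 2852
det = (+1)·(-9)·(2852) = -25668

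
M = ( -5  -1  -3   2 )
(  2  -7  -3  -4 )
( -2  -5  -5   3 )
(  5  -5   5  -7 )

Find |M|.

The determinant is -732.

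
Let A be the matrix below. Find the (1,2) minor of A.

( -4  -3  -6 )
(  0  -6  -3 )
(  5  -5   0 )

Delete row 1 and column 2; the remaining 2×2 submatrix is [0 -3; 5 0].
Its determinant is 0·0 − (-3)·5 = 15.

15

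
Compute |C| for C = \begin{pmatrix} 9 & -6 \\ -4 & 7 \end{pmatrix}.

det(C) = 39

det(C) = 9·7 − (-6)·(-4) = 63 − 24 = 39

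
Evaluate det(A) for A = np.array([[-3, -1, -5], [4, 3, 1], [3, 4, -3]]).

The determinant is -11.

Expand along column 1:
  + (-3) · |3 1; 4 -3| = (-3)·(-9 − 4) = 39
  − 4 · |-1 -5; 4 -3| = −4·(3 − (-20)) = -92
  + 3 · |-1 -5; 3 1| = 3·(-1 − (-15)) = 42
Sum: (39) + (-92) + (42) = -11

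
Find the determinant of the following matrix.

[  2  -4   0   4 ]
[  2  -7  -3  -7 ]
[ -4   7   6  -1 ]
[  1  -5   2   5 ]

-268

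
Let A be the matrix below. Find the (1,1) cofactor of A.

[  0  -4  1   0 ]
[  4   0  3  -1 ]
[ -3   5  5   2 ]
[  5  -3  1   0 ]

Delete row 1 and column 1; the remaining 3×3 submatrix is [0 3 -1; 5 5 2; -3 1 0].
Its determinant is -38.
The cofactor carries sign (−1)^(1+1) = +1, so C_{1,1} = +(-38) = -38.

-38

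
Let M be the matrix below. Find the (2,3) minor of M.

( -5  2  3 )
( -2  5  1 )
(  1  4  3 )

-22

Delete row 2 and column 3; the remaining 2×2 submatrix is [-5 2; 1 4].
Its determinant is (-5)·4 − 2·1 = -22.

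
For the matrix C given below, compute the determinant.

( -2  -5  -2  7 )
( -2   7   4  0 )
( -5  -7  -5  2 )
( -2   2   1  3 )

Expand along row 2 (it has 1 zero):
  − (-2) · M_21   where M_21 = det([-5 -2 7; -7 -5 2; 2 1 3]) = 56
  + (7) · M_22   where M_22 = det([-2 -2 7; -5 -5 2; -2 1 3]) = -93
  − (4) · M_23   where M_23 = det([-2 -5 7; -5 -7 2; -2 2 3]) = -173
det = (-1)·(-2)·(56) + (+1)·(7)·(-93) + (-1)·(4)·(-173) = 153

The determinant is 153.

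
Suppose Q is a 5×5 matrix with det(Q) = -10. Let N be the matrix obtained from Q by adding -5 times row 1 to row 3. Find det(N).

Adding a multiple of one row to another leaves the determinant unchanged.
det(N) = (1)·(-10) = -10

-10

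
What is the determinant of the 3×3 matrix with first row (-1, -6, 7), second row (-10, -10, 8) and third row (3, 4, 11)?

Expand along row 1:
  + (-1) · |-10 8; 4 11| = (-1)·(-110 − 32) = 142
  − (-6) · |-10 8; 3 11| = −(-6)·(-110 − 24) = -804
  + 7 · |-10 -10; 3 4| = 7·(-40 − (-30)) = -70
Sum: (142) + (-804) + (-70) = -732

The determinant is -732.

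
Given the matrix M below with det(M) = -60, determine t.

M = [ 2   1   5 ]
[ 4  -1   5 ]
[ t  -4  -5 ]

Expanding along the column containing t, det(M) is linear in t: det(M) = (10)·t + (-10).
Set (10)·t + (-10) = -60  ⇒  (10)·t = -50  ⇒  t = -5.

t = -5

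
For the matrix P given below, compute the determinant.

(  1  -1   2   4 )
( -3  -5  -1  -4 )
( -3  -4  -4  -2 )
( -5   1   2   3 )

det(P) = 589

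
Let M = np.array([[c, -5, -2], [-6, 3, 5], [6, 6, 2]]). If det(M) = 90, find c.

Expanding along the column containing c, det(M) is linear in c: det(M) = (-24)·c + (-102).
Set (-24)·c + (-102) = 90  ⇒  (-24)·c = 192  ⇒  c = -8.

-8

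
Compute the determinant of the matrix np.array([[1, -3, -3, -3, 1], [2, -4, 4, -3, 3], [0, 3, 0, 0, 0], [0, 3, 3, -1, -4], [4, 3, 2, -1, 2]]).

Expand along row 3 (it has 4 zeros):
  − (3) · M_32   where M_32 = det([1 -3 -3 1; 2 4 -3 3; 0 3 -1 -4; 4 2 -1 2]) = 357
det = (-1)·(3)·(357) = -1071

The determinant is -1071.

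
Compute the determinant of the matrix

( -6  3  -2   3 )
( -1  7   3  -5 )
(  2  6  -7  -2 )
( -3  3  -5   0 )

Expand along row 4 (it has 1 zero):
  − (-3) · M_41   where M_41 = det([3 -2 3; 7 3 -5; 6 -7 -2]) = -292
  + (3) · M_42   where M_42 = det([-6 -2 3; -1 3 -5; 2 -7 -2]) = 273
  − (-5) · M_43   where M_43 = det([-6 3 3; -1 7 -5; 2 6 -2]) = -192
det = (-1)·(-3)·(-292) + (+1)·(3)·(273) + (-1)·(-5)·(-192) = -1017

-1017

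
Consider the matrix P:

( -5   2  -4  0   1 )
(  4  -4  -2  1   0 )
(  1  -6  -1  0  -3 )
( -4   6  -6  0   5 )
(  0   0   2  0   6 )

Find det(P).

Expand along column 4 (it has 4 zeros):
  + (1) · M_24   where M_24 = det([-5 2 -4 1; 1 -6 -1 -3; -4 6 -6 5; 0 0 2 6]) = -820
det = (+1)·(1)·(-820) = -820

The determinant is -820.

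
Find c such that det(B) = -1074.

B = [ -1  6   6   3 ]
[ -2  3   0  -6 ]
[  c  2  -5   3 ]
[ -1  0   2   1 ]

Expanding along the column containing c, det(B) is linear in c: det(B) = (72)·c + (-426).
Set (72)·c + (-426) = -1074  ⇒  (72)·c = -648  ⇒  c = -9.

-9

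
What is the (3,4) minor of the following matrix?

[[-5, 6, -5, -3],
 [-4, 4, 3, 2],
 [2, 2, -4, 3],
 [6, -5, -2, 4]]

Delete row 3 and column 4; the remaining 3×3 submatrix is [-5 6 -5; -4 4 3; 6 -5 -2].
Its determinant is 45.

45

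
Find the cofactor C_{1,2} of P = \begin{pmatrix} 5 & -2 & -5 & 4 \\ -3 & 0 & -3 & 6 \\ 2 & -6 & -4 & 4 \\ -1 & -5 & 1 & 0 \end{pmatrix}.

The cofactor is -12.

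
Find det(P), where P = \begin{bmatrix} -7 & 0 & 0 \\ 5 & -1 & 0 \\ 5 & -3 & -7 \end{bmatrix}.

-49

P is lower triangular, so det(P) is the product of the diagonal entries:
det = (-7) · (-1) · (-7) = -49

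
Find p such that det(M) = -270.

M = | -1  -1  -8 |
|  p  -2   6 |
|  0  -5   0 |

Expanding along the row containing p, det(M) is linear in p: det(M) = (40)·p + (-30).
Set (40)·p + (-30) = -270  ⇒  (40)·p = -240  ⇒  p = -6.

-6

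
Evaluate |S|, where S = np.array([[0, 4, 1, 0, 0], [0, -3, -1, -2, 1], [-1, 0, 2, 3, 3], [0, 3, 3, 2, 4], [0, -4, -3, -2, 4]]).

Expand along column 1 (it has 4 zeros):
  + (-1) · M_31   where M_31 = det([4 1 0 0; -3 -1 -2 1; 3 3 2 4; -4 -3 -2 4]) = 118
det = (+1)·(-1)·(118) = -118

The determinant is -118.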